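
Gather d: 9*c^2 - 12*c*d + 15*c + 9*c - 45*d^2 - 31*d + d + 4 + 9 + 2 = 9*c^2 + 24*c - 45*d^2 + d*(-12*c - 30) + 15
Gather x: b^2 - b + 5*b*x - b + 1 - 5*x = b^2 - 2*b + x*(5*b - 5) + 1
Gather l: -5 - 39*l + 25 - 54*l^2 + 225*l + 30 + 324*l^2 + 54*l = 270*l^2 + 240*l + 50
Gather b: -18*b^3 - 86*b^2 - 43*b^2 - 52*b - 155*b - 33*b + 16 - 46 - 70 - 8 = -18*b^3 - 129*b^2 - 240*b - 108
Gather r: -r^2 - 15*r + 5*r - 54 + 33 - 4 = -r^2 - 10*r - 25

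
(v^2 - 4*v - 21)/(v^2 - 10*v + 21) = (v + 3)/(v - 3)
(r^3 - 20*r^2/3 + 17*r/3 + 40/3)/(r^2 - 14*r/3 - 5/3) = (3*r^2 - 5*r - 8)/(3*r + 1)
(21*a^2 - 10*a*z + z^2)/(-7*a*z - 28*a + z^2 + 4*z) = (-3*a + z)/(z + 4)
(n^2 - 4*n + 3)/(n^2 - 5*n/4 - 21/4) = 4*(n - 1)/(4*n + 7)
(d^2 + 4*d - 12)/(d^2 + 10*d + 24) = (d - 2)/(d + 4)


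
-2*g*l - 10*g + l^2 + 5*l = (-2*g + l)*(l + 5)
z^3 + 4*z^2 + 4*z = z*(z + 2)^2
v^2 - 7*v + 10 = (v - 5)*(v - 2)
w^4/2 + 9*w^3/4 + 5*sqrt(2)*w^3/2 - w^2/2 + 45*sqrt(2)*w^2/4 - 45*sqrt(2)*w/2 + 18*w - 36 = (w/2 + sqrt(2)/2)*(w - 3/2)*(w + 6)*(w + 4*sqrt(2))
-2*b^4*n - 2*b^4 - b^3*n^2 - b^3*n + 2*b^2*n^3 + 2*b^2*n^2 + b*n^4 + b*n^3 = (-b + n)*(b + n)*(2*b + n)*(b*n + b)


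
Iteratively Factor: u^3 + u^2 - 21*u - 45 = (u + 3)*(u^2 - 2*u - 15) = (u + 3)^2*(u - 5)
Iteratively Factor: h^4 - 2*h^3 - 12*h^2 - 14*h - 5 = (h + 1)*(h^3 - 3*h^2 - 9*h - 5) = (h + 1)^2*(h^2 - 4*h - 5) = (h + 1)^3*(h - 5)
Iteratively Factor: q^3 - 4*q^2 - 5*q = (q)*(q^2 - 4*q - 5) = q*(q + 1)*(q - 5)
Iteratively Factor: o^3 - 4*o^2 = (o)*(o^2 - 4*o) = o*(o - 4)*(o)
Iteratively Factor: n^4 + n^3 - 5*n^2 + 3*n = (n - 1)*(n^3 + 2*n^2 - 3*n) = n*(n - 1)*(n^2 + 2*n - 3) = n*(n - 1)*(n + 3)*(n - 1)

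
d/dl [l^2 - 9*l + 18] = 2*l - 9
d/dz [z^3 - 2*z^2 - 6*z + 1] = 3*z^2 - 4*z - 6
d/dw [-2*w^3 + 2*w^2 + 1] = 2*w*(2 - 3*w)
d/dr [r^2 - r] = 2*r - 1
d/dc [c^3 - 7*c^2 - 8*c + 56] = 3*c^2 - 14*c - 8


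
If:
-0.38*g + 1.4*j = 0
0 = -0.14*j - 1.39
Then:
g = -36.58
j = -9.93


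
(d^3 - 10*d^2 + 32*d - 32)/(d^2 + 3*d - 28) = (d^2 - 6*d + 8)/(d + 7)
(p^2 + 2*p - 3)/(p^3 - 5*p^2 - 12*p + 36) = (p - 1)/(p^2 - 8*p + 12)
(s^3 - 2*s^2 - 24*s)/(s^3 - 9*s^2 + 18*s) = (s + 4)/(s - 3)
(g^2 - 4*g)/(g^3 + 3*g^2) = (g - 4)/(g*(g + 3))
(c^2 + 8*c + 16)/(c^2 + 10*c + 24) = (c + 4)/(c + 6)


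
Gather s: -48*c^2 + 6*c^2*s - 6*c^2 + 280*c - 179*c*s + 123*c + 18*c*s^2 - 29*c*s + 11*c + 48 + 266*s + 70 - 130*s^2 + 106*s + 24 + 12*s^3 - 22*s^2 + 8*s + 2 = -54*c^2 + 414*c + 12*s^3 + s^2*(18*c - 152) + s*(6*c^2 - 208*c + 380) + 144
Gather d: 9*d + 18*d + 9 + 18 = 27*d + 27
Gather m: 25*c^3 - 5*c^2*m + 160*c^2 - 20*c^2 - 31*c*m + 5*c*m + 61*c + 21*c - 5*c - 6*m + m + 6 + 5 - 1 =25*c^3 + 140*c^2 + 77*c + m*(-5*c^2 - 26*c - 5) + 10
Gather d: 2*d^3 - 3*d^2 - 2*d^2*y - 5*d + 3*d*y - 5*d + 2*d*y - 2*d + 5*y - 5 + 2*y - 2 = 2*d^3 + d^2*(-2*y - 3) + d*(5*y - 12) + 7*y - 7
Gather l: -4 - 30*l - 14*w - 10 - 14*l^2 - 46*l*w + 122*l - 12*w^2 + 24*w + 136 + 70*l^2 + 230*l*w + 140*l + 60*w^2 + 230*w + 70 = 56*l^2 + l*(184*w + 232) + 48*w^2 + 240*w + 192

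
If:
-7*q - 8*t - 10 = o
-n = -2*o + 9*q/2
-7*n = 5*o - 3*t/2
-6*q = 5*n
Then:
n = 240/157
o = -330/157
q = -200/157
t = 20/157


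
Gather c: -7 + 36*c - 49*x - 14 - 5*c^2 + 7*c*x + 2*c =-5*c^2 + c*(7*x + 38) - 49*x - 21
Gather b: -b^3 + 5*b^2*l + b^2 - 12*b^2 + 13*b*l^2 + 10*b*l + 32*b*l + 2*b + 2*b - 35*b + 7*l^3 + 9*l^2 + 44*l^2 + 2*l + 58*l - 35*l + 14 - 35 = -b^3 + b^2*(5*l - 11) + b*(13*l^2 + 42*l - 31) + 7*l^3 + 53*l^2 + 25*l - 21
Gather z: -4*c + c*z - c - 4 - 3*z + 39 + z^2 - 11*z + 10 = -5*c + z^2 + z*(c - 14) + 45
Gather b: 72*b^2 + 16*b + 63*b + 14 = 72*b^2 + 79*b + 14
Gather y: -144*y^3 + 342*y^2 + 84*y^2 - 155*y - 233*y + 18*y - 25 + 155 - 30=-144*y^3 + 426*y^2 - 370*y + 100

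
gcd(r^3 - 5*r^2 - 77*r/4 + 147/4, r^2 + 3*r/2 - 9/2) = r - 3/2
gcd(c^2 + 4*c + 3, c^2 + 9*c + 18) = c + 3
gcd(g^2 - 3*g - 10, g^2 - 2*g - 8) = g + 2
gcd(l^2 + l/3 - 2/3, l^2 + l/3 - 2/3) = l^2 + l/3 - 2/3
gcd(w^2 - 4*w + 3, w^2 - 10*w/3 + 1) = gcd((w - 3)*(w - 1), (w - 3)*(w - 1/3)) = w - 3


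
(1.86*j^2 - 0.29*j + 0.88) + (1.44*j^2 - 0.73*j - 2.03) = 3.3*j^2 - 1.02*j - 1.15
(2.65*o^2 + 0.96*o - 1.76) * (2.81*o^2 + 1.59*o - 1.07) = 7.4465*o^4 + 6.9111*o^3 - 6.2547*o^2 - 3.8256*o + 1.8832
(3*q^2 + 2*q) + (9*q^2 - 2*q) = 12*q^2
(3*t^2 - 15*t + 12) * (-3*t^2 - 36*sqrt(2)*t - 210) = -9*t^4 - 108*sqrt(2)*t^3 + 45*t^3 - 666*t^2 + 540*sqrt(2)*t^2 - 432*sqrt(2)*t + 3150*t - 2520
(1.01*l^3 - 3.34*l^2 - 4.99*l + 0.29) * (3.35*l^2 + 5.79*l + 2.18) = 3.3835*l^5 - 5.3411*l^4 - 33.8533*l^3 - 35.2018*l^2 - 9.1991*l + 0.6322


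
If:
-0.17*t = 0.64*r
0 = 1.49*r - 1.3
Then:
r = 0.87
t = -3.28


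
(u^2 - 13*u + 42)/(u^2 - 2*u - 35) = (u - 6)/(u + 5)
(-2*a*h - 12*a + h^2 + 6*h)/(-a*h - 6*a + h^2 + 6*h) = (2*a - h)/(a - h)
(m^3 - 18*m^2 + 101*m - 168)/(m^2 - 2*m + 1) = (m^3 - 18*m^2 + 101*m - 168)/(m^2 - 2*m + 1)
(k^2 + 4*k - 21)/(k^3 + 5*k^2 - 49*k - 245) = (k - 3)/(k^2 - 2*k - 35)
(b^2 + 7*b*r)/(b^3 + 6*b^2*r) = (b + 7*r)/(b*(b + 6*r))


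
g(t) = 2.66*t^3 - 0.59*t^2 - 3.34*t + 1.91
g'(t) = 7.98*t^2 - 1.18*t - 3.34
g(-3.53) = -110.66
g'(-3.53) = 100.26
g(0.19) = 1.27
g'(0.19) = -3.28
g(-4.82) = -293.57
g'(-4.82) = 187.74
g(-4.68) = -268.04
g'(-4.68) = 176.96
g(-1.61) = -5.34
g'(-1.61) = 19.24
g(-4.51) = -239.04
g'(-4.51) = 164.30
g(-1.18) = 0.66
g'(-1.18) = 9.16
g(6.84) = 802.70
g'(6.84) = 361.94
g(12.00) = 4473.35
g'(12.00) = 1131.62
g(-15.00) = -9058.24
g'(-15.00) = 1809.86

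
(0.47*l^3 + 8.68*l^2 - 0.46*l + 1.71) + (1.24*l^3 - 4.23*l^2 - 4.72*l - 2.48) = 1.71*l^3 + 4.45*l^2 - 5.18*l - 0.77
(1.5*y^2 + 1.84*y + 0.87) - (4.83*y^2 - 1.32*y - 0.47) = -3.33*y^2 + 3.16*y + 1.34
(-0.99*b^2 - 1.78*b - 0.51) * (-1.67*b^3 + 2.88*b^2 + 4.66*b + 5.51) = 1.6533*b^5 + 0.1214*b^4 - 8.8881*b^3 - 15.2185*b^2 - 12.1844*b - 2.8101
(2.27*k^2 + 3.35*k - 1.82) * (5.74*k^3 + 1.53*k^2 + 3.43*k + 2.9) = 13.0298*k^5 + 22.7021*k^4 + 2.4648*k^3 + 15.2889*k^2 + 3.4724*k - 5.278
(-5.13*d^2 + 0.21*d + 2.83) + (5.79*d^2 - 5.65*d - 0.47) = 0.66*d^2 - 5.44*d + 2.36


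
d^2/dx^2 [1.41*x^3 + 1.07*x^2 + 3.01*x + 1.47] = 8.46*x + 2.14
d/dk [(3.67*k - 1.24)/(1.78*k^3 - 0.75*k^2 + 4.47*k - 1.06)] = (-13.0652*k^3 + 9.3741*k^2 - 1.86*k + 1.6526)/(3.1684*k^6 - 2.67*k^5 + 16.4757*k^4 - 10.4786*k^3 + 21.5709*k^2 - 9.4764*k + 1.1236)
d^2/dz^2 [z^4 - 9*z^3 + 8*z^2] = 12*z^2 - 54*z + 16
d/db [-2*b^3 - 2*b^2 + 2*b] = -6*b^2 - 4*b + 2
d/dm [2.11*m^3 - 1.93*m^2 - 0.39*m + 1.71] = 6.33*m^2 - 3.86*m - 0.39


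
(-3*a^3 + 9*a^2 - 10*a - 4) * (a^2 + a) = -3*a^5 + 6*a^4 - a^3 - 14*a^2 - 4*a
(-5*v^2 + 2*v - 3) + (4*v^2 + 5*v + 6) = -v^2 + 7*v + 3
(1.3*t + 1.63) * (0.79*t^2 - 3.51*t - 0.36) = 1.027*t^3 - 3.2753*t^2 - 6.1893*t - 0.5868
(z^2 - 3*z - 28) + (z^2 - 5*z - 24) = 2*z^2 - 8*z - 52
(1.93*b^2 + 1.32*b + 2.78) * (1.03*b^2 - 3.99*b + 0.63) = 1.9879*b^4 - 6.3411*b^3 - 1.1875*b^2 - 10.2606*b + 1.7514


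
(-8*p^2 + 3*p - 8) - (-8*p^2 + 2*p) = p - 8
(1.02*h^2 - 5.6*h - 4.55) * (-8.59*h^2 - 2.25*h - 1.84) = -8.7618*h^4 + 45.809*h^3 + 49.8077*h^2 + 20.5415*h + 8.372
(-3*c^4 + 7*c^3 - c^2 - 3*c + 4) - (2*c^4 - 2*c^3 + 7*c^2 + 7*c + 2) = -5*c^4 + 9*c^3 - 8*c^2 - 10*c + 2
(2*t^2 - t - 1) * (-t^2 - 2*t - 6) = -2*t^4 - 3*t^3 - 9*t^2 + 8*t + 6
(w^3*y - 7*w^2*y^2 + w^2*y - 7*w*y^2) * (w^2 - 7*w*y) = w^5*y - 14*w^4*y^2 + w^4*y + 49*w^3*y^3 - 14*w^3*y^2 + 49*w^2*y^3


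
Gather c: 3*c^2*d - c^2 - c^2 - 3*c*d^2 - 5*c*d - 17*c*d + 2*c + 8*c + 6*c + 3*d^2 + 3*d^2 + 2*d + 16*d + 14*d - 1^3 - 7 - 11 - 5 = c^2*(3*d - 2) + c*(-3*d^2 - 22*d + 16) + 6*d^2 + 32*d - 24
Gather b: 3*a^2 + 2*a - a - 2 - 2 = 3*a^2 + a - 4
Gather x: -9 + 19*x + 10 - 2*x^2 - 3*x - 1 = -2*x^2 + 16*x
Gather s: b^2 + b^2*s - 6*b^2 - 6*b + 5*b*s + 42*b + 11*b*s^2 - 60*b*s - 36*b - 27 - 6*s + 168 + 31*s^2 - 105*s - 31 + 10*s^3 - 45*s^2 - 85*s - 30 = -5*b^2 + 10*s^3 + s^2*(11*b - 14) + s*(b^2 - 55*b - 196) + 80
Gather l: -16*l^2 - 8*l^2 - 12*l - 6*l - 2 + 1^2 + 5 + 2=-24*l^2 - 18*l + 6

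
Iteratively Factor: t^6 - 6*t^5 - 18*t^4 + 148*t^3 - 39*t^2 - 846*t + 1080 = (t - 3)*(t^5 - 3*t^4 - 27*t^3 + 67*t^2 + 162*t - 360) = (t - 3)^2*(t^4 - 27*t^2 - 14*t + 120) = (t - 3)^2*(t - 2)*(t^3 + 2*t^2 - 23*t - 60) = (t - 3)^2*(t - 2)*(t + 4)*(t^2 - 2*t - 15) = (t - 3)^2*(t - 2)*(t + 3)*(t + 4)*(t - 5)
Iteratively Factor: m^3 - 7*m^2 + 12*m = (m)*(m^2 - 7*m + 12) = m*(m - 4)*(m - 3)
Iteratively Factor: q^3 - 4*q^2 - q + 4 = (q - 4)*(q^2 - 1) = (q - 4)*(q + 1)*(q - 1)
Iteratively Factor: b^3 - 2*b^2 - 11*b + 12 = (b + 3)*(b^2 - 5*b + 4) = (b - 1)*(b + 3)*(b - 4)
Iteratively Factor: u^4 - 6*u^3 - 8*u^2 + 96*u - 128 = (u - 2)*(u^3 - 4*u^2 - 16*u + 64) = (u - 2)*(u + 4)*(u^2 - 8*u + 16) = (u - 4)*(u - 2)*(u + 4)*(u - 4)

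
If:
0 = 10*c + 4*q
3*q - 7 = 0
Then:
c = -14/15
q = 7/3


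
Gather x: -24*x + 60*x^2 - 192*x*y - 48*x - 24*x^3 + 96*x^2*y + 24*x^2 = -24*x^3 + x^2*(96*y + 84) + x*(-192*y - 72)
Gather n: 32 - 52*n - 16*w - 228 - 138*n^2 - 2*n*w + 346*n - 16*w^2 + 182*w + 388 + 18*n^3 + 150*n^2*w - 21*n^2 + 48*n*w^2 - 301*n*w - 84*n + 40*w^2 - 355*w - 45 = 18*n^3 + n^2*(150*w - 159) + n*(48*w^2 - 303*w + 210) + 24*w^2 - 189*w + 147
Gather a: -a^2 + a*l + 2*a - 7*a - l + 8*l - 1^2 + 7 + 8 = -a^2 + a*(l - 5) + 7*l + 14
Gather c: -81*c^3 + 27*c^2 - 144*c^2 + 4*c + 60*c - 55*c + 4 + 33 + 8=-81*c^3 - 117*c^2 + 9*c + 45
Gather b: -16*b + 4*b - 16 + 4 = -12*b - 12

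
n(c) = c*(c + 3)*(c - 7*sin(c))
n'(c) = c*(1 - 7*cos(c))*(c + 3) + c*(c - 7*sin(c)) + (c + 3)*(c - 7*sin(c)) = -c*(c + 3)*(7*cos(c) - 1) + c*(c - 7*sin(c)) + (c + 3)*(c - 7*sin(c))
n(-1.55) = -12.25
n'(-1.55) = -2.47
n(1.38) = -33.20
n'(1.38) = -33.62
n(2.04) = -43.22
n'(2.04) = 13.06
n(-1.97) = -9.09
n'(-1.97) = -11.76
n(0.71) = -10.15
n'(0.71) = -28.38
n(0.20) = -0.76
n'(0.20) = -7.80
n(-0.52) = -3.81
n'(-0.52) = 12.34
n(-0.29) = -1.35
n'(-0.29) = 8.63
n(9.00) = 660.44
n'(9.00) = 925.23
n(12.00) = 2836.08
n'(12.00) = -457.84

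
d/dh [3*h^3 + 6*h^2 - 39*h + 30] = 9*h^2 + 12*h - 39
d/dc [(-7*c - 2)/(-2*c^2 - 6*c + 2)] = (7*c^2 + 21*c - (2*c + 3)*(7*c + 2) - 7)/(2*(c^2 + 3*c - 1)^2)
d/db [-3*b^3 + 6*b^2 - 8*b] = -9*b^2 + 12*b - 8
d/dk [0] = 0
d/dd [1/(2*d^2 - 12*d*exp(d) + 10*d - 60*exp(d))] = (3*d*exp(d) - d + 18*exp(d) - 5/2)/(d^2 - 6*d*exp(d) + 5*d - 30*exp(d))^2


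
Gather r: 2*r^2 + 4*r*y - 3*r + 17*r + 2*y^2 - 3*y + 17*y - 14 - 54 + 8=2*r^2 + r*(4*y + 14) + 2*y^2 + 14*y - 60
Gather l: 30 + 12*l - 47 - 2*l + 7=10*l - 10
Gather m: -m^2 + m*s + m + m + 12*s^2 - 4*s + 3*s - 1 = -m^2 + m*(s + 2) + 12*s^2 - s - 1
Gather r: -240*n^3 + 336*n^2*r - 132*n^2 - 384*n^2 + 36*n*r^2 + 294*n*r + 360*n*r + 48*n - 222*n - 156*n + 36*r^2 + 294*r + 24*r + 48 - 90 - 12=-240*n^3 - 516*n^2 - 330*n + r^2*(36*n + 36) + r*(336*n^2 + 654*n + 318) - 54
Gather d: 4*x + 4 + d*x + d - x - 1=d*(x + 1) + 3*x + 3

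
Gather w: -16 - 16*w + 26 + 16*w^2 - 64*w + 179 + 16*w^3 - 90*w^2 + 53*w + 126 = 16*w^3 - 74*w^2 - 27*w + 315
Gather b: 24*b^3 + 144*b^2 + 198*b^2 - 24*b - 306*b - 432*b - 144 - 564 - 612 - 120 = 24*b^3 + 342*b^2 - 762*b - 1440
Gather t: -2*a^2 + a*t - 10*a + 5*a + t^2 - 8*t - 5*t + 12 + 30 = -2*a^2 - 5*a + t^2 + t*(a - 13) + 42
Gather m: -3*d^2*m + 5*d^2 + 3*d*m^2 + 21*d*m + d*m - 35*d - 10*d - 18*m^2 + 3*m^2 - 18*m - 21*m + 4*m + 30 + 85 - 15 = 5*d^2 - 45*d + m^2*(3*d - 15) + m*(-3*d^2 + 22*d - 35) + 100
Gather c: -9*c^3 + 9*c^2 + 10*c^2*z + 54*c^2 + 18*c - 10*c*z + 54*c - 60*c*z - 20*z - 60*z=-9*c^3 + c^2*(10*z + 63) + c*(72 - 70*z) - 80*z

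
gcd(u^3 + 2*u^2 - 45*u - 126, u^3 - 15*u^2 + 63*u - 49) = u - 7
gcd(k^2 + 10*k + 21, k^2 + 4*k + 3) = k + 3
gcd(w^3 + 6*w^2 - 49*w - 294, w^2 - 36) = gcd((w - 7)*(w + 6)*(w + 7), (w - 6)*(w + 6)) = w + 6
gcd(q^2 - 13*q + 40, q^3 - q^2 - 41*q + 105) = q - 5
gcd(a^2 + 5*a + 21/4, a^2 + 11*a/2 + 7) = a + 7/2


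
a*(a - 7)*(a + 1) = a^3 - 6*a^2 - 7*a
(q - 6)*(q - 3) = q^2 - 9*q + 18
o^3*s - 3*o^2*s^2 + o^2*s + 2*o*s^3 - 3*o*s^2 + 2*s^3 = (o - 2*s)*(o - s)*(o*s + s)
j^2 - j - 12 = (j - 4)*(j + 3)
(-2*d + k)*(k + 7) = -2*d*k - 14*d + k^2 + 7*k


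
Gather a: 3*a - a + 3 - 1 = 2*a + 2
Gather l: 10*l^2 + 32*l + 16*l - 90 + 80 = 10*l^2 + 48*l - 10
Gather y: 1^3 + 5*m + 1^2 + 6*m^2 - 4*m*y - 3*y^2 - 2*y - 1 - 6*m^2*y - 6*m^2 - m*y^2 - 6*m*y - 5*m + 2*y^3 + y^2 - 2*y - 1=2*y^3 + y^2*(-m - 2) + y*(-6*m^2 - 10*m - 4)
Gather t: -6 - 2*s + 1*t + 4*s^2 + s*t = 4*s^2 - 2*s + t*(s + 1) - 6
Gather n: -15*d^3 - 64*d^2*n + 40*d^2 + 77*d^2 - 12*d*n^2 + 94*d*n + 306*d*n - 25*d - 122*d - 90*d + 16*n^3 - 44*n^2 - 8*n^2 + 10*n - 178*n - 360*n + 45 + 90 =-15*d^3 + 117*d^2 - 237*d + 16*n^3 + n^2*(-12*d - 52) + n*(-64*d^2 + 400*d - 528) + 135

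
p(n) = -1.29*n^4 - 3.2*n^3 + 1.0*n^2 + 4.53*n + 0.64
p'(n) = -5.16*n^3 - 9.6*n^2 + 2.0*n + 4.53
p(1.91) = -26.52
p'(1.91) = -62.63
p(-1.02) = -0.94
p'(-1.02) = -2.02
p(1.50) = -7.65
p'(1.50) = -31.48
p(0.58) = 2.83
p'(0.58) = 1.45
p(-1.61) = 0.63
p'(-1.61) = -2.04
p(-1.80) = 0.85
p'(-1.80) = -0.08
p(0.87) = 2.49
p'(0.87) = -4.39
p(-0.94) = -1.08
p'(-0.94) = -1.55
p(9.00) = -10674.08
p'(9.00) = -4516.71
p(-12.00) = -21129.56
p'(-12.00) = 7514.61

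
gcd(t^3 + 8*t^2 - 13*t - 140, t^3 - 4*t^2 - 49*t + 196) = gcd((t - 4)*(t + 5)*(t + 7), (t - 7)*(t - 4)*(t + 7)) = t^2 + 3*t - 28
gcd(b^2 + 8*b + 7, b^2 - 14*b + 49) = 1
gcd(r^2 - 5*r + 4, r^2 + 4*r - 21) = 1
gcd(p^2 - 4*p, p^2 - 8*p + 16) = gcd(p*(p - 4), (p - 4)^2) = p - 4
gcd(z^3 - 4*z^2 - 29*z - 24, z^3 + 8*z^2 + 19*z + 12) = z^2 + 4*z + 3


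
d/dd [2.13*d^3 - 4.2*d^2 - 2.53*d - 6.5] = 6.39*d^2 - 8.4*d - 2.53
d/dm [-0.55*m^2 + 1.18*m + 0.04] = 1.18 - 1.1*m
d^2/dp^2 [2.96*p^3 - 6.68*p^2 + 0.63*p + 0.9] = 17.76*p - 13.36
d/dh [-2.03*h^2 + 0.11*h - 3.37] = 0.11 - 4.06*h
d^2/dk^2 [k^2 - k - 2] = 2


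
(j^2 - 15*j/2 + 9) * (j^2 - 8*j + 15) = j^4 - 31*j^3/2 + 84*j^2 - 369*j/2 + 135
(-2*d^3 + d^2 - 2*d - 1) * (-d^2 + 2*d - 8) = 2*d^5 - 5*d^4 + 20*d^3 - 11*d^2 + 14*d + 8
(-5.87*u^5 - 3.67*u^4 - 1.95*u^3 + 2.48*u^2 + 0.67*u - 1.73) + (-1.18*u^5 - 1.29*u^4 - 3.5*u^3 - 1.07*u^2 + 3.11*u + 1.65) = -7.05*u^5 - 4.96*u^4 - 5.45*u^3 + 1.41*u^2 + 3.78*u - 0.0800000000000001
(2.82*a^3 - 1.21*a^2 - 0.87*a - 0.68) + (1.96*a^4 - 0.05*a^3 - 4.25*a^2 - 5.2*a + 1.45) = 1.96*a^4 + 2.77*a^3 - 5.46*a^2 - 6.07*a + 0.77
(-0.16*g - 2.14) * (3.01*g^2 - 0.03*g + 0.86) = -0.4816*g^3 - 6.4366*g^2 - 0.0734*g - 1.8404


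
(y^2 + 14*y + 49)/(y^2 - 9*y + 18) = (y^2 + 14*y + 49)/(y^2 - 9*y + 18)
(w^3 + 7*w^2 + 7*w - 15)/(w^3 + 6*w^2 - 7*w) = (w^2 + 8*w + 15)/(w*(w + 7))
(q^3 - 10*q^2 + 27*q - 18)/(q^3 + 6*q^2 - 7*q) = (q^2 - 9*q + 18)/(q*(q + 7))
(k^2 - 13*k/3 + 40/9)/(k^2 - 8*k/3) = (k - 5/3)/k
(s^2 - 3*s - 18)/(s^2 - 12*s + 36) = (s + 3)/(s - 6)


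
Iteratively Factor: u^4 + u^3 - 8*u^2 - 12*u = (u + 2)*(u^3 - u^2 - 6*u) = (u - 3)*(u + 2)*(u^2 + 2*u) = u*(u - 3)*(u + 2)*(u + 2)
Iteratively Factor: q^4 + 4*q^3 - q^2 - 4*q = (q + 4)*(q^3 - q) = (q - 1)*(q + 4)*(q^2 + q) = (q - 1)*(q + 1)*(q + 4)*(q)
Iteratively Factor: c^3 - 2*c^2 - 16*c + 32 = (c + 4)*(c^2 - 6*c + 8) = (c - 4)*(c + 4)*(c - 2)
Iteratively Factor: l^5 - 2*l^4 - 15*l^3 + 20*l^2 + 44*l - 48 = (l - 1)*(l^4 - l^3 - 16*l^2 + 4*l + 48) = (l - 1)*(l + 3)*(l^3 - 4*l^2 - 4*l + 16) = (l - 1)*(l + 2)*(l + 3)*(l^2 - 6*l + 8) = (l - 4)*(l - 1)*(l + 2)*(l + 3)*(l - 2)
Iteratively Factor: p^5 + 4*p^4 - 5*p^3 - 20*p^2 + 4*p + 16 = (p + 4)*(p^4 - 5*p^2 + 4) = (p + 2)*(p + 4)*(p^3 - 2*p^2 - p + 2) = (p - 1)*(p + 2)*(p + 4)*(p^2 - p - 2) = (p - 2)*(p - 1)*(p + 2)*(p + 4)*(p + 1)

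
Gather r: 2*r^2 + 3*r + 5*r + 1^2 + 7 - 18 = 2*r^2 + 8*r - 10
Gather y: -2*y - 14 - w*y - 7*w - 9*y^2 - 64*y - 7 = -7*w - 9*y^2 + y*(-w - 66) - 21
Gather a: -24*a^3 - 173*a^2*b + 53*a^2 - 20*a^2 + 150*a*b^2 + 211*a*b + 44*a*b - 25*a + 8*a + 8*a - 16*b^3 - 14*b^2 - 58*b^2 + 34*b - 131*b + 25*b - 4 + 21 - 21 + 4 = -24*a^3 + a^2*(33 - 173*b) + a*(150*b^2 + 255*b - 9) - 16*b^3 - 72*b^2 - 72*b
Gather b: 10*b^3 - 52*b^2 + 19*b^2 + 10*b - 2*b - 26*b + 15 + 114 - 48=10*b^3 - 33*b^2 - 18*b + 81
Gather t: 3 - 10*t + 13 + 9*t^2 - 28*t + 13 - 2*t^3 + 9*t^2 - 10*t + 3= -2*t^3 + 18*t^2 - 48*t + 32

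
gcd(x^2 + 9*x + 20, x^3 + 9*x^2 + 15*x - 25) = x + 5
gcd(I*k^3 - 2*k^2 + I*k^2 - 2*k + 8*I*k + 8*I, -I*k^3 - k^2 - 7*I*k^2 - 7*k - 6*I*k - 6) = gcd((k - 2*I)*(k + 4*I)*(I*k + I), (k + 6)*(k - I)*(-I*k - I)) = k + 1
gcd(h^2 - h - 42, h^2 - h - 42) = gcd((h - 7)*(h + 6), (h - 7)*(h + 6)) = h^2 - h - 42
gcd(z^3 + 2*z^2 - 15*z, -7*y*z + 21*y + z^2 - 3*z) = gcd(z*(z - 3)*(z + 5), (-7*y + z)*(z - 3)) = z - 3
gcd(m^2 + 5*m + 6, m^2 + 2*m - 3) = m + 3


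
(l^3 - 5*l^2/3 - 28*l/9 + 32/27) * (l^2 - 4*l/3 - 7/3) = l^5 - 3*l^4 - 29*l^3/9 + 83*l^2/9 + 460*l/81 - 224/81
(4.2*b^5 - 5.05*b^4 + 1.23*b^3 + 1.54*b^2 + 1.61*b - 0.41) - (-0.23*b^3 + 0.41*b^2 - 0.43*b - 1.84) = 4.2*b^5 - 5.05*b^4 + 1.46*b^3 + 1.13*b^2 + 2.04*b + 1.43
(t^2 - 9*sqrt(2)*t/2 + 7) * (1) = t^2 - 9*sqrt(2)*t/2 + 7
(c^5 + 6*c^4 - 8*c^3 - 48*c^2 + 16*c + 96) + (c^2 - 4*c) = c^5 + 6*c^4 - 8*c^3 - 47*c^2 + 12*c + 96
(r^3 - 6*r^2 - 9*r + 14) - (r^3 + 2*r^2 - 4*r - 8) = -8*r^2 - 5*r + 22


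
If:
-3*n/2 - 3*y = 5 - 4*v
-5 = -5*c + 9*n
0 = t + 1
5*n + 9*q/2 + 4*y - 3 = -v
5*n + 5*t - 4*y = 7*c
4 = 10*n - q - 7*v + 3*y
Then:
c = 5047/1951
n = 1720/1951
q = 8332/1951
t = -1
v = -3757/1951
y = -9121/1951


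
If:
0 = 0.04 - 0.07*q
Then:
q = 0.57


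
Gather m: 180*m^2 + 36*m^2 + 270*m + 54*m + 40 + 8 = 216*m^2 + 324*m + 48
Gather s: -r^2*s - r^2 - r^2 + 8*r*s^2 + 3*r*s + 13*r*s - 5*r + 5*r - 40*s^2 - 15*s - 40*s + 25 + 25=-2*r^2 + s^2*(8*r - 40) + s*(-r^2 + 16*r - 55) + 50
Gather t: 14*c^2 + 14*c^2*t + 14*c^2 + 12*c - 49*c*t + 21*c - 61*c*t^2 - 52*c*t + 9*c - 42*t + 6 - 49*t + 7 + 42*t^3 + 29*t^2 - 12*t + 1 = 28*c^2 + 42*c + 42*t^3 + t^2*(29 - 61*c) + t*(14*c^2 - 101*c - 103) + 14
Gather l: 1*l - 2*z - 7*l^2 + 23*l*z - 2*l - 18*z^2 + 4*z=-7*l^2 + l*(23*z - 1) - 18*z^2 + 2*z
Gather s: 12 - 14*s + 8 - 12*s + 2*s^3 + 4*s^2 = 2*s^3 + 4*s^2 - 26*s + 20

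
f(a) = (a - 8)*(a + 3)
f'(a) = 2*a - 5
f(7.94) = -0.66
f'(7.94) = 10.88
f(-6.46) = 50.03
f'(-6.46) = -17.92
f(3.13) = -29.85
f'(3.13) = 1.26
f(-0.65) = -20.33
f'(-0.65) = -6.30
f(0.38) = -25.76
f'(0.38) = -4.24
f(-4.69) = 21.45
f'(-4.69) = -14.38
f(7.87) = -1.41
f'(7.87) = 10.74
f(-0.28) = -22.52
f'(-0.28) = -5.56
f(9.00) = 12.00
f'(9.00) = 13.00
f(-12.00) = 180.00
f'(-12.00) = -29.00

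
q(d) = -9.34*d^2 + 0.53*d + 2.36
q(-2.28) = -47.40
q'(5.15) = -95.67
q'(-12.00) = 224.69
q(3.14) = -88.06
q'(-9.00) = 168.65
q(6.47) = -385.19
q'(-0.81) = 15.66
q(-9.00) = -758.95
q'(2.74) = -50.65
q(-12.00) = -1348.96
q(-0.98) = -7.13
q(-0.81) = -4.20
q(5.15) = -242.63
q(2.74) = -66.31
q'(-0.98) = 18.84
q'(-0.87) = 16.78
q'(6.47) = -120.33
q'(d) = 0.53 - 18.68*d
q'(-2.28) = 43.12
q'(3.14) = -58.13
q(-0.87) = -5.17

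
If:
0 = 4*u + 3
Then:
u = -3/4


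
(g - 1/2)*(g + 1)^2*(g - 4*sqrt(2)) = g^4 - 4*sqrt(2)*g^3 + 3*g^3/2 - 6*sqrt(2)*g^2 - g/2 + 2*sqrt(2)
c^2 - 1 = (c - 1)*(c + 1)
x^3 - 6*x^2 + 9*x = x*(x - 3)^2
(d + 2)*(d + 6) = d^2 + 8*d + 12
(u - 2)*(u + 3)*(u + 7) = u^3 + 8*u^2 + u - 42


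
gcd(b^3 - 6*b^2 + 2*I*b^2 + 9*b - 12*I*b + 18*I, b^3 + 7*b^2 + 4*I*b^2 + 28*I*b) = 1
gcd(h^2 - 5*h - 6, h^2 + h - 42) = h - 6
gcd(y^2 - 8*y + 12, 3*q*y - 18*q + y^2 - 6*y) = y - 6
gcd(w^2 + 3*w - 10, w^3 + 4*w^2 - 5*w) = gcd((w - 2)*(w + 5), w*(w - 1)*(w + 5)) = w + 5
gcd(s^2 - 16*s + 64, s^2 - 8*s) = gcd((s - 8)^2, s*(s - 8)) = s - 8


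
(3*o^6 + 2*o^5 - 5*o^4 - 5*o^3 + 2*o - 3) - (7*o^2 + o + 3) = 3*o^6 + 2*o^5 - 5*o^4 - 5*o^3 - 7*o^2 + o - 6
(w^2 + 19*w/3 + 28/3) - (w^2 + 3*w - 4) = 10*w/3 + 40/3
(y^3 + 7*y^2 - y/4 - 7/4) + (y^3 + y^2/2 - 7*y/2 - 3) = 2*y^3 + 15*y^2/2 - 15*y/4 - 19/4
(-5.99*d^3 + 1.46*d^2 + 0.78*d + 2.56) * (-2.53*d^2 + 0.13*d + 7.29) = 15.1547*d^5 - 4.4725*d^4 - 45.4507*d^3 + 4.268*d^2 + 6.019*d + 18.6624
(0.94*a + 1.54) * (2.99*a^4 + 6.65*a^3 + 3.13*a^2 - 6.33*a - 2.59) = 2.8106*a^5 + 10.8556*a^4 + 13.1832*a^3 - 1.13*a^2 - 12.1828*a - 3.9886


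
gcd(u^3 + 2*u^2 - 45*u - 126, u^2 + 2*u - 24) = u + 6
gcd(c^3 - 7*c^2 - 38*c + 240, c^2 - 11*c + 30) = c - 5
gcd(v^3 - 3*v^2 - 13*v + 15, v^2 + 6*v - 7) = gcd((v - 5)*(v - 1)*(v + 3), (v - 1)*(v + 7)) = v - 1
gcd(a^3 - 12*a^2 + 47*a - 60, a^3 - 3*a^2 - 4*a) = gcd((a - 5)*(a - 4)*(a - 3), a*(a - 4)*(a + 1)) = a - 4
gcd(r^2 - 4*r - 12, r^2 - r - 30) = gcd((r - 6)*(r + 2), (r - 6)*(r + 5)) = r - 6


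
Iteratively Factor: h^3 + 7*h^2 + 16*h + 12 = (h + 2)*(h^2 + 5*h + 6) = (h + 2)^2*(h + 3)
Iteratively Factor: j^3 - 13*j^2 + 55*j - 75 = (j - 5)*(j^2 - 8*j + 15) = (j - 5)^2*(j - 3)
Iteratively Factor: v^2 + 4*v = (v + 4)*(v)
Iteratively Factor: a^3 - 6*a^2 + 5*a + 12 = (a + 1)*(a^2 - 7*a + 12) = (a - 4)*(a + 1)*(a - 3)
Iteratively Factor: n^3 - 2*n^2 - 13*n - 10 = (n + 1)*(n^2 - 3*n - 10) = (n - 5)*(n + 1)*(n + 2)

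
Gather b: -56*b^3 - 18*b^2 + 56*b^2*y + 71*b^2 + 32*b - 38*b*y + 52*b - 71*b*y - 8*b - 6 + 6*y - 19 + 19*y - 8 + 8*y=-56*b^3 + b^2*(56*y + 53) + b*(76 - 109*y) + 33*y - 33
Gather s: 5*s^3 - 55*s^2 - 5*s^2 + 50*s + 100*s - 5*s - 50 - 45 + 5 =5*s^3 - 60*s^2 + 145*s - 90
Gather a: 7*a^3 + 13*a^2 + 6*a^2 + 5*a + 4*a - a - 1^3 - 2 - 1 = 7*a^3 + 19*a^2 + 8*a - 4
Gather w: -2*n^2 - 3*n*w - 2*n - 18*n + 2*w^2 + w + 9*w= -2*n^2 - 20*n + 2*w^2 + w*(10 - 3*n)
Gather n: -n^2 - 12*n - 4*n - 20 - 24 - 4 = -n^2 - 16*n - 48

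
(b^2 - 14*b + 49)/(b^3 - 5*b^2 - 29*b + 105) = (b - 7)/(b^2 + 2*b - 15)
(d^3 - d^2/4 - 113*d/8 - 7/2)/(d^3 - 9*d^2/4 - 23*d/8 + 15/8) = (8*d^3 - 2*d^2 - 113*d - 28)/(8*d^3 - 18*d^2 - 23*d + 15)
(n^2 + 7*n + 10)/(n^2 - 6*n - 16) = (n + 5)/(n - 8)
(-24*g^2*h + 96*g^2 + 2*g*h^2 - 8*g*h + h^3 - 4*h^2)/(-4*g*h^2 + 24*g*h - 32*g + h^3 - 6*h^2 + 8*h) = (6*g + h)/(h - 2)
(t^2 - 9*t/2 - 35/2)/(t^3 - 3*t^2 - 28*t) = (t + 5/2)/(t*(t + 4))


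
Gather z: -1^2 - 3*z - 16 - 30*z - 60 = -33*z - 77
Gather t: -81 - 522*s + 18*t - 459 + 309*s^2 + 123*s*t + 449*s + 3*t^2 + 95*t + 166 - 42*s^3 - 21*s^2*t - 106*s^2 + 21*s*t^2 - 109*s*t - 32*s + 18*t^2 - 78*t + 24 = -42*s^3 + 203*s^2 - 105*s + t^2*(21*s + 21) + t*(-21*s^2 + 14*s + 35) - 350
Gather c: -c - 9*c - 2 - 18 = -10*c - 20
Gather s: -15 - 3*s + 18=3 - 3*s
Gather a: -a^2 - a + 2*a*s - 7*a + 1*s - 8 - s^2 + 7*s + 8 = -a^2 + a*(2*s - 8) - s^2 + 8*s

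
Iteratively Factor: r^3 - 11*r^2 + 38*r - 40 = (r - 2)*(r^2 - 9*r + 20) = (r - 5)*(r - 2)*(r - 4)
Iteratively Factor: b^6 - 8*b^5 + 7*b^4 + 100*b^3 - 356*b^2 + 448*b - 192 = (b - 4)*(b^5 - 4*b^4 - 9*b^3 + 64*b^2 - 100*b + 48) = (b - 4)*(b - 2)*(b^4 - 2*b^3 - 13*b^2 + 38*b - 24) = (b - 4)*(b - 2)*(b - 1)*(b^3 - b^2 - 14*b + 24) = (b - 4)*(b - 2)^2*(b - 1)*(b^2 + b - 12) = (b - 4)*(b - 3)*(b - 2)^2*(b - 1)*(b + 4)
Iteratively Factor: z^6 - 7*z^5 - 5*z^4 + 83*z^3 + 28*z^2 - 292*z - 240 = (z - 5)*(z^5 - 2*z^4 - 15*z^3 + 8*z^2 + 68*z + 48) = (z - 5)*(z - 4)*(z^4 + 2*z^3 - 7*z^2 - 20*z - 12) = (z - 5)*(z - 4)*(z - 3)*(z^3 + 5*z^2 + 8*z + 4) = (z - 5)*(z - 4)*(z - 3)*(z + 2)*(z^2 + 3*z + 2) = (z - 5)*(z - 4)*(z - 3)*(z + 2)^2*(z + 1)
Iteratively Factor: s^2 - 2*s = (s)*(s - 2)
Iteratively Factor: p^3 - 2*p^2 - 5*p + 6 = (p - 1)*(p^2 - p - 6) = (p - 3)*(p - 1)*(p + 2)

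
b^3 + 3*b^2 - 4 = (b - 1)*(b + 2)^2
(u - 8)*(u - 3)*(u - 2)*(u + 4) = u^4 - 9*u^3 - 6*u^2 + 136*u - 192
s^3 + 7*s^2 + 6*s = s*(s + 1)*(s + 6)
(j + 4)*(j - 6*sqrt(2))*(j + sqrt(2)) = j^3 - 5*sqrt(2)*j^2 + 4*j^2 - 20*sqrt(2)*j - 12*j - 48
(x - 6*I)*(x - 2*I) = x^2 - 8*I*x - 12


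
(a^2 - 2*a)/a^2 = (a - 2)/a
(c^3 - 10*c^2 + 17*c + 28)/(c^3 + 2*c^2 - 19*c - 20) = (c - 7)/(c + 5)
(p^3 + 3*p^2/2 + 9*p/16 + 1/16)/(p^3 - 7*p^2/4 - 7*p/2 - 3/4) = (p + 1/4)/(p - 3)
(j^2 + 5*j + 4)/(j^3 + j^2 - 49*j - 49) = (j + 4)/(j^2 - 49)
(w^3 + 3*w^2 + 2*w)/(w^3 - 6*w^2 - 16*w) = (w + 1)/(w - 8)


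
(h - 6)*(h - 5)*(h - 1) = h^3 - 12*h^2 + 41*h - 30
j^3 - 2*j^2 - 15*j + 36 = (j - 3)^2*(j + 4)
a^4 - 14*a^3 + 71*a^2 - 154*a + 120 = (a - 5)*(a - 4)*(a - 3)*(a - 2)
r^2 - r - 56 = (r - 8)*(r + 7)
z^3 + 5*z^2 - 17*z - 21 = (z - 3)*(z + 1)*(z + 7)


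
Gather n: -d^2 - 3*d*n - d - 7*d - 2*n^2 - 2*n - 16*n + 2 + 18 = -d^2 - 8*d - 2*n^2 + n*(-3*d - 18) + 20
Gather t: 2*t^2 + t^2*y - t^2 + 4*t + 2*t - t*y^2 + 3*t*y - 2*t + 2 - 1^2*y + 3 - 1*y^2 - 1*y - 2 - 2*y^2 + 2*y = t^2*(y + 1) + t*(-y^2 + 3*y + 4) - 3*y^2 + 3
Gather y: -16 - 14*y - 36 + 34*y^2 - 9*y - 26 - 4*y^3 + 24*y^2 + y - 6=-4*y^3 + 58*y^2 - 22*y - 84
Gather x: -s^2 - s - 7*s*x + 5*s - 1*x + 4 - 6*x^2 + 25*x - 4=-s^2 + 4*s - 6*x^2 + x*(24 - 7*s)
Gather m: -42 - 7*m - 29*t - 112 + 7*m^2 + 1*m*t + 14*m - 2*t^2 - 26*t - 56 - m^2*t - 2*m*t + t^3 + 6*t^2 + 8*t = m^2*(7 - t) + m*(7 - t) + t^3 + 4*t^2 - 47*t - 210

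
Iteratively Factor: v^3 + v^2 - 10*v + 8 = (v - 1)*(v^2 + 2*v - 8) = (v - 2)*(v - 1)*(v + 4)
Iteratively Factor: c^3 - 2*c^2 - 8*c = (c)*(c^2 - 2*c - 8) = c*(c - 4)*(c + 2)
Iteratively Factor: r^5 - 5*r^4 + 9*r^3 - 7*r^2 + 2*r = (r - 1)*(r^4 - 4*r^3 + 5*r^2 - 2*r) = (r - 1)^2*(r^3 - 3*r^2 + 2*r) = (r - 1)^3*(r^2 - 2*r) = r*(r - 1)^3*(r - 2)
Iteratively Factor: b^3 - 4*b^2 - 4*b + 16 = (b - 4)*(b^2 - 4) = (b - 4)*(b + 2)*(b - 2)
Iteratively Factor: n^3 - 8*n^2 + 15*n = (n - 5)*(n^2 - 3*n) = (n - 5)*(n - 3)*(n)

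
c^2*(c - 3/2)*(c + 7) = c^4 + 11*c^3/2 - 21*c^2/2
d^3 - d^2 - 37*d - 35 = (d - 7)*(d + 1)*(d + 5)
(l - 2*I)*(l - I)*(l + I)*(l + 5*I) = l^4 + 3*I*l^3 + 11*l^2 + 3*I*l + 10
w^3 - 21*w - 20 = (w - 5)*(w + 1)*(w + 4)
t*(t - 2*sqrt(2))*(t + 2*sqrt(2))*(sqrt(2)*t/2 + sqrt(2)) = sqrt(2)*t^4/2 + sqrt(2)*t^3 - 4*sqrt(2)*t^2 - 8*sqrt(2)*t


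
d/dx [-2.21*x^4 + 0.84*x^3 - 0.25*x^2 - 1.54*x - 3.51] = -8.84*x^3 + 2.52*x^2 - 0.5*x - 1.54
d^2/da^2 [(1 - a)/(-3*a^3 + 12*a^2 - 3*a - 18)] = 2*((a - 1)*(3*a^2 - 8*a + 1)^2 + (-3*a^2 + 8*a - (a - 1)*(3*a - 4) - 1)*(a^3 - 4*a^2 + a + 6))/(3*(a^3 - 4*a^2 + a + 6)^3)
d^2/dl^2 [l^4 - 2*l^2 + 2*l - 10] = 12*l^2 - 4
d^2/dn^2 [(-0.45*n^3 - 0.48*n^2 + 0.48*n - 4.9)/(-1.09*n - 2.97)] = (1.06929*n^3 + 8.74071*n^2 + 23.81643*n + 23.219252)/(1.295029*n^3 + 10.585971*n^2 + 28.844343*n + 26.198073)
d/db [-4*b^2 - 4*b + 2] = -8*b - 4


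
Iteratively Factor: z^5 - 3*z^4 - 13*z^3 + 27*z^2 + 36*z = (z + 3)*(z^4 - 6*z^3 + 5*z^2 + 12*z) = (z - 4)*(z + 3)*(z^3 - 2*z^2 - 3*z) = (z - 4)*(z + 1)*(z + 3)*(z^2 - 3*z) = (z - 4)*(z - 3)*(z + 1)*(z + 3)*(z)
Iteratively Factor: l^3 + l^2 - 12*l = (l)*(l^2 + l - 12) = l*(l - 3)*(l + 4)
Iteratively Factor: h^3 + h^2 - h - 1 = (h + 1)*(h^2 - 1) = (h - 1)*(h + 1)*(h + 1)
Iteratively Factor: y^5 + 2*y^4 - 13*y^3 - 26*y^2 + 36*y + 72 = (y + 2)*(y^4 - 13*y^2 + 36) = (y + 2)*(y + 3)*(y^3 - 3*y^2 - 4*y + 12) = (y + 2)^2*(y + 3)*(y^2 - 5*y + 6) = (y - 3)*(y + 2)^2*(y + 3)*(y - 2)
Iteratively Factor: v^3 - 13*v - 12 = (v + 3)*(v^2 - 3*v - 4) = (v + 1)*(v + 3)*(v - 4)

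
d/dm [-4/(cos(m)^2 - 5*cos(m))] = 4*(5 - 2*cos(m))*sin(m)/((cos(m) - 5)^2*cos(m)^2)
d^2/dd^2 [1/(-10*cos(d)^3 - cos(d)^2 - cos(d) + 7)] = -((17*cos(d) + 4*cos(2*d) + 45*cos(3*d))*(10*cos(d)^3 + cos(d)^2 + cos(d) - 7)/2 + 2*(30*cos(d)^2 + 2*cos(d) + 1)^2*sin(d)^2)/(10*cos(d)^3 + cos(d)^2 + cos(d) - 7)^3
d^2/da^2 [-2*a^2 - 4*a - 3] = -4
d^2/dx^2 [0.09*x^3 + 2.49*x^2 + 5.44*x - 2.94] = 0.54*x + 4.98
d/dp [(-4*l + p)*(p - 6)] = -4*l + 2*p - 6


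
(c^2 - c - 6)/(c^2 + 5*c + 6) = (c - 3)/(c + 3)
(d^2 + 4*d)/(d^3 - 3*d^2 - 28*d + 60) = d*(d + 4)/(d^3 - 3*d^2 - 28*d + 60)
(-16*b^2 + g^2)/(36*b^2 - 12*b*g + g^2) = (-16*b^2 + g^2)/(36*b^2 - 12*b*g + g^2)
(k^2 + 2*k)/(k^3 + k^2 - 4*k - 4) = k/(k^2 - k - 2)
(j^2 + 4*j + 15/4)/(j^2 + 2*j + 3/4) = (2*j + 5)/(2*j + 1)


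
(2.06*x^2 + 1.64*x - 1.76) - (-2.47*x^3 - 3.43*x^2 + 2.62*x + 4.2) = 2.47*x^3 + 5.49*x^2 - 0.98*x - 5.96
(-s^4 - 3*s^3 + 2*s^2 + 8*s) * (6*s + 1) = -6*s^5 - 19*s^4 + 9*s^3 + 50*s^2 + 8*s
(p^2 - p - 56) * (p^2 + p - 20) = p^4 - 77*p^2 - 36*p + 1120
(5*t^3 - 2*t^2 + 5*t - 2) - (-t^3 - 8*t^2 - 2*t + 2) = 6*t^3 + 6*t^2 + 7*t - 4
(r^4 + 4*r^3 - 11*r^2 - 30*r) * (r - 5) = r^5 - r^4 - 31*r^3 + 25*r^2 + 150*r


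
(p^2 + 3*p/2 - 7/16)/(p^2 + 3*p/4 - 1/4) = (p + 7/4)/(p + 1)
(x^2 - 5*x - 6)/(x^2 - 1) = (x - 6)/(x - 1)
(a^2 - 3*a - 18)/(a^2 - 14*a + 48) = (a + 3)/(a - 8)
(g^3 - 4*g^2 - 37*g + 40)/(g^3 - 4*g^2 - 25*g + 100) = (g^2 - 9*g + 8)/(g^2 - 9*g + 20)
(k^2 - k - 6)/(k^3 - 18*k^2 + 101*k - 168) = (k + 2)/(k^2 - 15*k + 56)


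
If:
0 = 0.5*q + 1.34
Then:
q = -2.68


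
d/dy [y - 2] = 1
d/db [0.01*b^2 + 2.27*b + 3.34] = 0.02*b + 2.27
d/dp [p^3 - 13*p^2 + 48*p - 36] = 3*p^2 - 26*p + 48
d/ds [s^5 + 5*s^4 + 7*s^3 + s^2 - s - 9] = 5*s^4 + 20*s^3 + 21*s^2 + 2*s - 1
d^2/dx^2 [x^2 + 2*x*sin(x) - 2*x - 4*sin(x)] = -2*x*sin(x) + 4*sqrt(2)*sin(x + pi/4) + 2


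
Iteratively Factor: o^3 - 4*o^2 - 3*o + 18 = (o - 3)*(o^2 - o - 6) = (o - 3)^2*(o + 2)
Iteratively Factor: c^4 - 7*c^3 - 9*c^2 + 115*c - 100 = (c + 4)*(c^3 - 11*c^2 + 35*c - 25) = (c - 5)*(c + 4)*(c^2 - 6*c + 5) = (c - 5)^2*(c + 4)*(c - 1)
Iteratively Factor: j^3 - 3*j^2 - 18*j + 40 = (j - 2)*(j^2 - j - 20) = (j - 2)*(j + 4)*(j - 5)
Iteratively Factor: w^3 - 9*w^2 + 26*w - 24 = (w - 3)*(w^2 - 6*w + 8) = (w - 4)*(w - 3)*(w - 2)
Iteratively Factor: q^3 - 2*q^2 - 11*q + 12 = (q + 3)*(q^2 - 5*q + 4) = (q - 4)*(q + 3)*(q - 1)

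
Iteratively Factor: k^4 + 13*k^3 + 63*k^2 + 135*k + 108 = (k + 3)*(k^3 + 10*k^2 + 33*k + 36) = (k + 3)^2*(k^2 + 7*k + 12) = (k + 3)^3*(k + 4)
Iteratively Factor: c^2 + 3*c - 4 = (c + 4)*(c - 1)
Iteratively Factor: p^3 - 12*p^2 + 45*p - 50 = (p - 2)*(p^2 - 10*p + 25) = (p - 5)*(p - 2)*(p - 5)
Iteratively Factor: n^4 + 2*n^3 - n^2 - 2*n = (n - 1)*(n^3 + 3*n^2 + 2*n) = (n - 1)*(n + 2)*(n^2 + n) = (n - 1)*(n + 1)*(n + 2)*(n)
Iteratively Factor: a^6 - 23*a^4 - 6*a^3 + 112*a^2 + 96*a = (a + 4)*(a^5 - 4*a^4 - 7*a^3 + 22*a^2 + 24*a) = (a + 1)*(a + 4)*(a^4 - 5*a^3 - 2*a^2 + 24*a) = (a - 4)*(a + 1)*(a + 4)*(a^3 - a^2 - 6*a) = a*(a - 4)*(a + 1)*(a + 4)*(a^2 - a - 6) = a*(a - 4)*(a + 1)*(a + 2)*(a + 4)*(a - 3)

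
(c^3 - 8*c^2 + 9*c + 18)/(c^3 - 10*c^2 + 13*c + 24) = (c - 6)/(c - 8)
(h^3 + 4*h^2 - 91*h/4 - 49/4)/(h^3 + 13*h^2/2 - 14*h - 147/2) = (h + 1/2)/(h + 3)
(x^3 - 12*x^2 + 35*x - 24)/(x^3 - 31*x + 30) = (x^2 - 11*x + 24)/(x^2 + x - 30)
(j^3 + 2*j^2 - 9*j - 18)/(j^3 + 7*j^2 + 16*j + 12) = (j - 3)/(j + 2)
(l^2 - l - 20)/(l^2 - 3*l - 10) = (l + 4)/(l + 2)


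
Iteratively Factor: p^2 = (p)*(p)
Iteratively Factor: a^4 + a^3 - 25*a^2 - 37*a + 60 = (a - 5)*(a^3 + 6*a^2 + 5*a - 12) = (a - 5)*(a + 4)*(a^2 + 2*a - 3) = (a - 5)*(a - 1)*(a + 4)*(a + 3)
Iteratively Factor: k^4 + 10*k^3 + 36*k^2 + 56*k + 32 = (k + 2)*(k^3 + 8*k^2 + 20*k + 16) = (k + 2)^2*(k^2 + 6*k + 8) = (k + 2)^2*(k + 4)*(k + 2)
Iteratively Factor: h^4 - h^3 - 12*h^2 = (h)*(h^3 - h^2 - 12*h) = h^2*(h^2 - h - 12) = h^2*(h - 4)*(h + 3)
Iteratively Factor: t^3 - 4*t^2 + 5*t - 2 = (t - 1)*(t^2 - 3*t + 2) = (t - 2)*(t - 1)*(t - 1)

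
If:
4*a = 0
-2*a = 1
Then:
No Solution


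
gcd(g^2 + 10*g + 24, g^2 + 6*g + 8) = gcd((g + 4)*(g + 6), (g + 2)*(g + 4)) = g + 4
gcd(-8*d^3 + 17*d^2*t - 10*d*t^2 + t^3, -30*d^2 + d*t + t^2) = 1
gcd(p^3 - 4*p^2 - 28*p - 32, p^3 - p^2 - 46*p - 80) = p^2 - 6*p - 16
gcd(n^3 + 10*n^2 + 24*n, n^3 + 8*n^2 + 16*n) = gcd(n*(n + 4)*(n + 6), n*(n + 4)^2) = n^2 + 4*n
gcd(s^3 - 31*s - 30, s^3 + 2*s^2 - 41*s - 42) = s^2 - 5*s - 6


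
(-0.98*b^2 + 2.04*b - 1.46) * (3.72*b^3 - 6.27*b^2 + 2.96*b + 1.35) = -3.6456*b^5 + 13.7334*b^4 - 21.1228*b^3 + 13.8696*b^2 - 1.5676*b - 1.971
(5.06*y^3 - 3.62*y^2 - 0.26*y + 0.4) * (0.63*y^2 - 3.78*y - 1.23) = 3.1878*y^5 - 21.4074*y^4 + 7.296*y^3 + 5.6874*y^2 - 1.1922*y - 0.492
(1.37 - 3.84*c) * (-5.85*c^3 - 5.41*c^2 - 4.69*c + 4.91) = 22.464*c^4 + 12.7599*c^3 + 10.5979*c^2 - 25.2797*c + 6.7267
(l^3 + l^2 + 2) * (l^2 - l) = l^5 - l^3 + 2*l^2 - 2*l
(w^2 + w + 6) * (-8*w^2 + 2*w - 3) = -8*w^4 - 6*w^3 - 49*w^2 + 9*w - 18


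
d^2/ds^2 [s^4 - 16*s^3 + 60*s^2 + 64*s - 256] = 12*s^2 - 96*s + 120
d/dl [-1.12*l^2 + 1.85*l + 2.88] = 1.85 - 2.24*l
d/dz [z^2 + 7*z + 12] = 2*z + 7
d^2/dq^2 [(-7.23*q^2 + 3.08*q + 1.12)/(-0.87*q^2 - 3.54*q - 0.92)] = (-7.105427357601e-15*q^4 - 49.1964120000001*q^3 - 39.80772*q^2 - 5.90486399999999*q + 6.022944)/(0.658503*q^6 + 8.038278*q^5 + 34.79652*q^4 + 61.36236*q^3 + 36.79632*q^2 + 8.988768*q + 0.778688)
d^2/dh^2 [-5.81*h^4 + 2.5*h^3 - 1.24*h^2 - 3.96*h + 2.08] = -69.72*h^2 + 15.0*h - 2.48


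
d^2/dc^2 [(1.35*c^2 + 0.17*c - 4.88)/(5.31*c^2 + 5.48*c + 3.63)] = (-68.980086*c^3 - 981.711738*c^2 - 871.67367*c - 76.1555620000001)/(149.721291*c^6 + 463.543884*c^5 + 785.439801*c^4 + 798.338456*c^3 + 536.939073*c^2 + 216.628236*c + 47.832147)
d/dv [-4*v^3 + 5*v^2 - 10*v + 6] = -12*v^2 + 10*v - 10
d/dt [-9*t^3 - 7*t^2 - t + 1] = -27*t^2 - 14*t - 1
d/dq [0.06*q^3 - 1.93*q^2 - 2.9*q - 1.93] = 0.18*q^2 - 3.86*q - 2.9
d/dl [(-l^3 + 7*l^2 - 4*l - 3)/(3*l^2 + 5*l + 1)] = (-3*l^4 - 10*l^3 + 44*l^2 + 32*l + 11)/(9*l^4 + 30*l^3 + 31*l^2 + 10*l + 1)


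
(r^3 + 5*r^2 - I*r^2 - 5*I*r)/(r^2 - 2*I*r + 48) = r*(r^2 + r*(5 - I) - 5*I)/(r^2 - 2*I*r + 48)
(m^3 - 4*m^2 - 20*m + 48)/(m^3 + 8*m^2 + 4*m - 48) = (m - 6)/(m + 6)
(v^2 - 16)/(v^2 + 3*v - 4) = (v - 4)/(v - 1)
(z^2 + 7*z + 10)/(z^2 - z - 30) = (z + 2)/(z - 6)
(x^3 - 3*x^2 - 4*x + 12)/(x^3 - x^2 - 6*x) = (x - 2)/x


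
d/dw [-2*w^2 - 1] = -4*w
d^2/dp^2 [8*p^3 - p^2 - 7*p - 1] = 48*p - 2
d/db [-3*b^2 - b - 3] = -6*b - 1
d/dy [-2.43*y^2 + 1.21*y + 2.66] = 1.21 - 4.86*y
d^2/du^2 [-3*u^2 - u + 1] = -6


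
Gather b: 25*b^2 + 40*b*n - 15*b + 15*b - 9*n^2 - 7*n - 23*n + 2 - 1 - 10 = 25*b^2 + 40*b*n - 9*n^2 - 30*n - 9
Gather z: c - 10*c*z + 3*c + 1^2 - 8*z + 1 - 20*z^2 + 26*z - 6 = 4*c - 20*z^2 + z*(18 - 10*c) - 4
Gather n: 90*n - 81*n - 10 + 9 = 9*n - 1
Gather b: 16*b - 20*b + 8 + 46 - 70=-4*b - 16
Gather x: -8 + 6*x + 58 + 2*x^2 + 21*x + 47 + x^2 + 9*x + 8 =3*x^2 + 36*x + 105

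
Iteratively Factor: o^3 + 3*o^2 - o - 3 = (o + 3)*(o^2 - 1) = (o - 1)*(o + 3)*(o + 1)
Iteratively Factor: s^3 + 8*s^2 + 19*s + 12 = (s + 3)*(s^2 + 5*s + 4) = (s + 1)*(s + 3)*(s + 4)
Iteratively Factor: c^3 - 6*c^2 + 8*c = (c - 4)*(c^2 - 2*c) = (c - 4)*(c - 2)*(c)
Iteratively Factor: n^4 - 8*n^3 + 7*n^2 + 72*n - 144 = (n - 4)*(n^3 - 4*n^2 - 9*n + 36) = (n - 4)*(n + 3)*(n^2 - 7*n + 12) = (n - 4)*(n - 3)*(n + 3)*(n - 4)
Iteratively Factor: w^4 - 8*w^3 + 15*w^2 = (w - 3)*(w^3 - 5*w^2) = (w - 5)*(w - 3)*(w^2) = w*(w - 5)*(w - 3)*(w)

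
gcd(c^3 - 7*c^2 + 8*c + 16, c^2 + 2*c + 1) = c + 1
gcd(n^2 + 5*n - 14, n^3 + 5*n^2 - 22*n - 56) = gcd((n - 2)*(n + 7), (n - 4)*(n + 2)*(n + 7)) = n + 7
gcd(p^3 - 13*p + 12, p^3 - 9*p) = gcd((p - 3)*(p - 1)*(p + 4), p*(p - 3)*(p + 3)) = p - 3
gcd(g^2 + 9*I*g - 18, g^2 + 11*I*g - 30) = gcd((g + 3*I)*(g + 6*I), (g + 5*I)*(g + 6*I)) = g + 6*I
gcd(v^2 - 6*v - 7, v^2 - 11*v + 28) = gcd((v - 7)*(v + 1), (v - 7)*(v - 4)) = v - 7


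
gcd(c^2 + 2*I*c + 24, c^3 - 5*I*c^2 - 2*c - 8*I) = c - 4*I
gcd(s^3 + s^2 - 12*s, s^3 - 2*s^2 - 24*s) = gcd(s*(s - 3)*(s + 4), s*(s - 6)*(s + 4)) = s^2 + 4*s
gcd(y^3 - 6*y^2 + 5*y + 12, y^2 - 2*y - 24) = 1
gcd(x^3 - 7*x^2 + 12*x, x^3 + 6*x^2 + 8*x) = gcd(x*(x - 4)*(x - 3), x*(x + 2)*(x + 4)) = x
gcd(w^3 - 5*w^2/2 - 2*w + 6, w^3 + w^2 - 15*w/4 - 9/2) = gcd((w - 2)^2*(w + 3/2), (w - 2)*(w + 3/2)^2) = w^2 - w/2 - 3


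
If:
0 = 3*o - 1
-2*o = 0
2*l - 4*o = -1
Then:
No Solution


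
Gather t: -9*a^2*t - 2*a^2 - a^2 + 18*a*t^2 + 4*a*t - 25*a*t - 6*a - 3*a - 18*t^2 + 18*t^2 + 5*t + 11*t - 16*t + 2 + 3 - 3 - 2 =-3*a^2 + 18*a*t^2 - 9*a + t*(-9*a^2 - 21*a)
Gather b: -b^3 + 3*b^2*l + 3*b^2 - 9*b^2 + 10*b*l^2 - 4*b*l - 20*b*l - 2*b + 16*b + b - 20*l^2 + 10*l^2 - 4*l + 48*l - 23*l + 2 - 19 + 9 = -b^3 + b^2*(3*l - 6) + b*(10*l^2 - 24*l + 15) - 10*l^2 + 21*l - 8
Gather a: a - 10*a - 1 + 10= 9 - 9*a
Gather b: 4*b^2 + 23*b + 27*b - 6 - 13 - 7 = 4*b^2 + 50*b - 26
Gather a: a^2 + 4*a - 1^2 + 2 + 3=a^2 + 4*a + 4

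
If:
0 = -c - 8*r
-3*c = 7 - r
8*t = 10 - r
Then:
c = -56/25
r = 7/25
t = 243/200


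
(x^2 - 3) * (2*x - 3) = 2*x^3 - 3*x^2 - 6*x + 9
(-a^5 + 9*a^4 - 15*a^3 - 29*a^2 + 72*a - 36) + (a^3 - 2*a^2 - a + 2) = -a^5 + 9*a^4 - 14*a^3 - 31*a^2 + 71*a - 34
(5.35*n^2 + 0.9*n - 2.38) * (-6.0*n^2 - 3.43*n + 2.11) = -32.1*n^4 - 23.7505*n^3 + 22.4815*n^2 + 10.0624*n - 5.0218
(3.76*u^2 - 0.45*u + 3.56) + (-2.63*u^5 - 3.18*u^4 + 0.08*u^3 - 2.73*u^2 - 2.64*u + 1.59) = -2.63*u^5 - 3.18*u^4 + 0.08*u^3 + 1.03*u^2 - 3.09*u + 5.15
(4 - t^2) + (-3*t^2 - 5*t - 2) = -4*t^2 - 5*t + 2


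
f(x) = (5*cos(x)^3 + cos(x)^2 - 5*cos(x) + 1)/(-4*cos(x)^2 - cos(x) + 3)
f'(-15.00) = -4.03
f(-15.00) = 2.19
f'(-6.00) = 0.44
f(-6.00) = -0.94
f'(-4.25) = 1.96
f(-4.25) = 1.13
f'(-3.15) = 1923158.70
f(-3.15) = 8085.68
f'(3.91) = -3.39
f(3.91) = 1.97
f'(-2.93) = -120.90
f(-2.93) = 14.09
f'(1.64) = 1.59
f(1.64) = 0.44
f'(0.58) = 1.55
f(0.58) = -0.70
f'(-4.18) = 2.10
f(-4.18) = 1.27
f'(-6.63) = -0.56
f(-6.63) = -0.91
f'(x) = (-8*sin(x)*cos(x) - sin(x))*(5*cos(x)^3 + cos(x)^2 - 5*cos(x) + 1)/(-4*cos(x)^2 - cos(x) + 3)^2 + (-15*sin(x)*cos(x)^2 - 2*sin(x)*cos(x) + 5*sin(x))/(-4*cos(x)^2 - cos(x) + 3)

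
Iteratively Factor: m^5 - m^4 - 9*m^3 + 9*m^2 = (m)*(m^4 - m^3 - 9*m^2 + 9*m) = m^2*(m^3 - m^2 - 9*m + 9) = m^2*(m - 1)*(m^2 - 9) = m^2*(m - 1)*(m + 3)*(m - 3)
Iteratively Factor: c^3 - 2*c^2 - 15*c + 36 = (c - 3)*(c^2 + c - 12) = (c - 3)^2*(c + 4)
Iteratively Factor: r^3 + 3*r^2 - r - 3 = (r + 1)*(r^2 + 2*r - 3) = (r + 1)*(r + 3)*(r - 1)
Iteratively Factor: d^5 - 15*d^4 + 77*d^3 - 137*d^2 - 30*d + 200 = (d - 5)*(d^4 - 10*d^3 + 27*d^2 - 2*d - 40) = (d - 5)^2*(d^3 - 5*d^2 + 2*d + 8) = (d - 5)^2*(d - 4)*(d^2 - d - 2) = (d - 5)^2*(d - 4)*(d - 2)*(d + 1)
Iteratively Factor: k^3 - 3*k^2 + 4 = (k + 1)*(k^2 - 4*k + 4) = (k - 2)*(k + 1)*(k - 2)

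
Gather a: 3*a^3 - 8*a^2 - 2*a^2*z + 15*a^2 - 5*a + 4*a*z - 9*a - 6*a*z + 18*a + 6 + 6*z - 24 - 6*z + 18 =3*a^3 + a^2*(7 - 2*z) + a*(4 - 2*z)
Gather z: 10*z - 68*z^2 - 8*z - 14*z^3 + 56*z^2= -14*z^3 - 12*z^2 + 2*z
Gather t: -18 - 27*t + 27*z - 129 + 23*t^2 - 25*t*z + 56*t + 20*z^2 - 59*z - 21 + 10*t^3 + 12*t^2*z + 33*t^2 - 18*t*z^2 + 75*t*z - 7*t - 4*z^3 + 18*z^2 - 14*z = 10*t^3 + t^2*(12*z + 56) + t*(-18*z^2 + 50*z + 22) - 4*z^3 + 38*z^2 - 46*z - 168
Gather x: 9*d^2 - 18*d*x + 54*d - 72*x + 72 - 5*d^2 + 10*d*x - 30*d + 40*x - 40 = 4*d^2 + 24*d + x*(-8*d - 32) + 32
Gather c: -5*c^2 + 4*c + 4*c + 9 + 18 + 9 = -5*c^2 + 8*c + 36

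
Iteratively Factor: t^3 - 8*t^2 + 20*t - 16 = (t - 2)*(t^2 - 6*t + 8) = (t - 2)^2*(t - 4)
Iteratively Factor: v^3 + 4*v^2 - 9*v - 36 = (v - 3)*(v^2 + 7*v + 12) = (v - 3)*(v + 3)*(v + 4)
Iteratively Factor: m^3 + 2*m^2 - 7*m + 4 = (m - 1)*(m^2 + 3*m - 4) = (m - 1)^2*(m + 4)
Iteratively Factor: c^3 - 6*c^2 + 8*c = (c)*(c^2 - 6*c + 8) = c*(c - 4)*(c - 2)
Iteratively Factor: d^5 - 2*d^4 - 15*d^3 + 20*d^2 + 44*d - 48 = (d - 4)*(d^4 + 2*d^3 - 7*d^2 - 8*d + 12) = (d - 4)*(d - 1)*(d^3 + 3*d^2 - 4*d - 12) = (d - 4)*(d - 2)*(d - 1)*(d^2 + 5*d + 6) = (d - 4)*(d - 2)*(d - 1)*(d + 2)*(d + 3)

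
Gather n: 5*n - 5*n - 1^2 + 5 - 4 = 0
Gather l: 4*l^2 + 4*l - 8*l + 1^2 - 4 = 4*l^2 - 4*l - 3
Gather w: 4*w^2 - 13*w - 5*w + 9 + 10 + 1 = 4*w^2 - 18*w + 20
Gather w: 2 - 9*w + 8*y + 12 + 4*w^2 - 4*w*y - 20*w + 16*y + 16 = 4*w^2 + w*(-4*y - 29) + 24*y + 30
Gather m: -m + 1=1 - m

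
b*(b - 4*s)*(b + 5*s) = b^3 + b^2*s - 20*b*s^2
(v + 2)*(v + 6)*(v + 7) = v^3 + 15*v^2 + 68*v + 84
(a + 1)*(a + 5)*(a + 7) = a^3 + 13*a^2 + 47*a + 35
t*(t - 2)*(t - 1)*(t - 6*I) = t^4 - 3*t^3 - 6*I*t^3 + 2*t^2 + 18*I*t^2 - 12*I*t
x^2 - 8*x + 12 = (x - 6)*(x - 2)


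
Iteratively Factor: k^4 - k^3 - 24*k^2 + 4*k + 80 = (k - 2)*(k^3 + k^2 - 22*k - 40) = (k - 5)*(k - 2)*(k^2 + 6*k + 8) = (k - 5)*(k - 2)*(k + 4)*(k + 2)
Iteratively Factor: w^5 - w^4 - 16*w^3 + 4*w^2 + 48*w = (w)*(w^4 - w^3 - 16*w^2 + 4*w + 48) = w*(w + 3)*(w^3 - 4*w^2 - 4*w + 16) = w*(w - 4)*(w + 3)*(w^2 - 4) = w*(w - 4)*(w + 2)*(w + 3)*(w - 2)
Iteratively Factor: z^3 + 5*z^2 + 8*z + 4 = (z + 2)*(z^2 + 3*z + 2) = (z + 2)^2*(z + 1)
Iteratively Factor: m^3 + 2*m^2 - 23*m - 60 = (m + 4)*(m^2 - 2*m - 15) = (m + 3)*(m + 4)*(m - 5)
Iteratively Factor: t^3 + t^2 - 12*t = (t + 4)*(t^2 - 3*t) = t*(t + 4)*(t - 3)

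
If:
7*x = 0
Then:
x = 0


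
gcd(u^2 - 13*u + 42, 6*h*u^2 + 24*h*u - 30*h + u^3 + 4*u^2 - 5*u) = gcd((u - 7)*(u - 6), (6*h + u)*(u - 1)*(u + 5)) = 1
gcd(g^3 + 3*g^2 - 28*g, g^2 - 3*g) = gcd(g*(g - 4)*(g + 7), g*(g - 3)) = g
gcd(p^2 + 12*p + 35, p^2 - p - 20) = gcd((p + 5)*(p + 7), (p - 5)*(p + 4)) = 1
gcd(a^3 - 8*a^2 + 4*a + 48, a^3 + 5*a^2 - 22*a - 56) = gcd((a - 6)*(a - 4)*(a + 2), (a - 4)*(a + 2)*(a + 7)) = a^2 - 2*a - 8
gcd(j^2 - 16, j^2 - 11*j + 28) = j - 4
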